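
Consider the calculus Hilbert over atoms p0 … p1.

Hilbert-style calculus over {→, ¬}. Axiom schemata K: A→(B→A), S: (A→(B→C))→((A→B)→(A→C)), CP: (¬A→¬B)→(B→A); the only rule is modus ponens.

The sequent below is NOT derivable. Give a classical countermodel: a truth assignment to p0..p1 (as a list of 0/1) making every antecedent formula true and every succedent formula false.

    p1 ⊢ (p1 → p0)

Truth-table refutation:
  v=00: Γ:[p1=F] Δ:[(p1 → p0)=T] refutes=False
  v=01: Γ:[p1=T] Δ:[(p1 → p0)=F] refutes=True  ← countermodel

Result: [0, 1]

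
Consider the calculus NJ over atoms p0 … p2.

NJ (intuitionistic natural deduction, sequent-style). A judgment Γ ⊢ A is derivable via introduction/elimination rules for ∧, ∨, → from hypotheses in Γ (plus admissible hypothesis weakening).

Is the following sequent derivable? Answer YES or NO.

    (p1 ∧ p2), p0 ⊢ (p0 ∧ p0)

Derivation trace:
[∧I] (p1 ∧ p2), p0 ⊢ (p0 ∧ p0)
  [Ax] p0 ⊢ p0
  [Wk] p0, (p1 ∧ p2) ⊢ p0
    [Ax] p0 ⊢ p0

Result: YES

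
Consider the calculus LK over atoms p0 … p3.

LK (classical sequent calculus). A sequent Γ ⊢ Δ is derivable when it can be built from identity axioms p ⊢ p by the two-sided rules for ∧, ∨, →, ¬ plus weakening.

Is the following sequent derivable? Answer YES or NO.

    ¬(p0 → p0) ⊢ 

Derivation trace:
[¬L] ¬(p0 → p0) ⊢ 
  [→R]  ⊢ (p0 → p0)
    [Ax] p0 ⊢ p0

Result: YES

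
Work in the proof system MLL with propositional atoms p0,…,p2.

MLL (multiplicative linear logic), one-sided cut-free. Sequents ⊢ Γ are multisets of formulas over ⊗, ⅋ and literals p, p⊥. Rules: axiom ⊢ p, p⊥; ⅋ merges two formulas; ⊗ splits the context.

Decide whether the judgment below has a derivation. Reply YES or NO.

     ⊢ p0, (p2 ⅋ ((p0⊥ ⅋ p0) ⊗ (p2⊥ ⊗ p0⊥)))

Derivation trace:
[⅋]  ⊢ p0, (p2 ⅋ ((p0⊥ ⅋ p0) ⊗ (p2⊥ ⊗ p0⊥)))
  [⊗]  ⊢ p2, p0, ((p0⊥ ⅋ p0) ⊗ (p2⊥ ⊗ p0⊥))
    [⅋]  ⊢ (p0⊥ ⅋ p0)
      [Ax]  ⊢ p0, p0⊥
    [⊗]  ⊢ p2, p0, (p2⊥ ⊗ p0⊥)
      [Ax]  ⊢ p2, p2⊥
      [Ax]  ⊢ p0, p0⊥

Result: YES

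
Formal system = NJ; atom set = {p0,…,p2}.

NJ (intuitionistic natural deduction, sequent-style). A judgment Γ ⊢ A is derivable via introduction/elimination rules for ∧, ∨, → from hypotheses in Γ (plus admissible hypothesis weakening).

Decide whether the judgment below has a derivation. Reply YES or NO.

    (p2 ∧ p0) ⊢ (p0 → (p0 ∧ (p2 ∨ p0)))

Derivation (root first):
[→I] (p2 ∧ p0) ⊢ (p0 → (p0 ∧ (p2 ∨ p0)))
  [∧I] (p2 ∧ p0), p0 ⊢ (p0 ∧ (p2 ∨ p0))
    [Wk] p0, (p2 ∧ p0) ⊢ p0
      [Ax] p0 ⊢ p0
    [∨I₂] p0 ⊢ (p2 ∨ p0)
      [Ax] p0 ⊢ p0

Result: YES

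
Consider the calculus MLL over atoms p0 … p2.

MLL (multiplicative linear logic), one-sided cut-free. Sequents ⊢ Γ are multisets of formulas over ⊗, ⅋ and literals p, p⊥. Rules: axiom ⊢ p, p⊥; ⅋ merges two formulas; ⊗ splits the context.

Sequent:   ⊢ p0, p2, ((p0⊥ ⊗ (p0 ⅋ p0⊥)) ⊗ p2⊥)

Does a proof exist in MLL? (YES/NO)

Derivation (root first):
[⊗]  ⊢ p0, p2, ((p0⊥ ⊗ (p0 ⅋ p0⊥)) ⊗ p2⊥)
  [⊗]  ⊢ p0, (p0⊥ ⊗ (p0 ⅋ p0⊥))
    [Ax]  ⊢ p0, p0⊥
    [⅋]  ⊢ (p0 ⅋ p0⊥)
      [Ax]  ⊢ p0, p0⊥
  [Ax]  ⊢ p2, p2⊥

Result: YES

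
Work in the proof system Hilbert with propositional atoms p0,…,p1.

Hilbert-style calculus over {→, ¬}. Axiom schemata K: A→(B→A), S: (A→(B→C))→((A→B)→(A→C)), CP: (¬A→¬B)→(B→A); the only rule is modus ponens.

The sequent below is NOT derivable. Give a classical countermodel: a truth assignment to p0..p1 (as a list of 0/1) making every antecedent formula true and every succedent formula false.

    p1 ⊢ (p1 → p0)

Enumerate valuations to refute Γ ⊢ Δ:
  v=00: Γ:[p1=F] Δ:[(p1 → p0)=T] refutes=False
  v=01: Γ:[p1=T] Δ:[(p1 → p0)=F] refutes=True  ← countermodel

Result: [0, 1]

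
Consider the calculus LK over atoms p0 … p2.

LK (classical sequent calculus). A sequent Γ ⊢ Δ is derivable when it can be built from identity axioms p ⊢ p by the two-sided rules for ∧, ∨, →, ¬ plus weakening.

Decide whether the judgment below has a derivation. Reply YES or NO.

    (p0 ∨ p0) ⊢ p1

Truth-table refutation:
  v=000: Γ:[(p0 ∨ p0)=F] Δ:[p1=F] refutes=False
  v=001: Γ:[(p0 ∨ p0)=F] Δ:[p1=F] refutes=False
  v=010: Γ:[(p0 ∨ p0)=F] Δ:[p1=T] refutes=False
  v=011: Γ:[(p0 ∨ p0)=F] Δ:[p1=T] refutes=False
  v=100: Γ:[(p0 ∨ p0)=T] Δ:[p1=F] refutes=True  ← countermodel

Result: NO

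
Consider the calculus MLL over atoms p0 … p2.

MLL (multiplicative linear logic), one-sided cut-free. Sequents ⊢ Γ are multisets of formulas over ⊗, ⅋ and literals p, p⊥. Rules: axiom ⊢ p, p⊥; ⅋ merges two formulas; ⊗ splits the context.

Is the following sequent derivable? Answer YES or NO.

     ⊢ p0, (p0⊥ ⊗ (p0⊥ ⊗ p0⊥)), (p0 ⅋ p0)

Derivation (root first):
[⅋]  ⊢ p0, (p0⊥ ⊗ (p0⊥ ⊗ p0⊥)), (p0 ⅋ p0)
  [⊗]  ⊢ p0, p0, p0, (p0⊥ ⊗ (p0⊥ ⊗ p0⊥))
    [Ax]  ⊢ p0, p0⊥
    [⊗]  ⊢ p0, p0, (p0⊥ ⊗ p0⊥)
      [Ax]  ⊢ p0, p0⊥
      [Ax]  ⊢ p0, p0⊥

Result: YES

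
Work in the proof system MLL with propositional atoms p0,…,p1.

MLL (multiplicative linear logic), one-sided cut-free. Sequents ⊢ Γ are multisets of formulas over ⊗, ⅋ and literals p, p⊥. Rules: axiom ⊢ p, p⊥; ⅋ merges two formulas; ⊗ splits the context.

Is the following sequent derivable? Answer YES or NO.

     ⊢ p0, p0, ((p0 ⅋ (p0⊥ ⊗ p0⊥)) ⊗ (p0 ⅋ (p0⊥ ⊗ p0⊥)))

Derivation trace:
[⊗]  ⊢ p0, p0, ((p0 ⅋ (p0⊥ ⊗ p0⊥)) ⊗ (p0 ⅋ (p0⊥ ⊗ p0⊥)))
  [⅋]  ⊢ p0, (p0 ⅋ (p0⊥ ⊗ p0⊥))
    [⊗]  ⊢ p0, p0, (p0⊥ ⊗ p0⊥)
      [Ax]  ⊢ p0, p0⊥
      [Ax]  ⊢ p0, p0⊥
  [⅋]  ⊢ p0, (p0 ⅋ (p0⊥ ⊗ p0⊥))
    [⊗]  ⊢ p0, p0, (p0⊥ ⊗ p0⊥)
      [Ax]  ⊢ p0, p0⊥
      [Ax]  ⊢ p0, p0⊥

Result: YES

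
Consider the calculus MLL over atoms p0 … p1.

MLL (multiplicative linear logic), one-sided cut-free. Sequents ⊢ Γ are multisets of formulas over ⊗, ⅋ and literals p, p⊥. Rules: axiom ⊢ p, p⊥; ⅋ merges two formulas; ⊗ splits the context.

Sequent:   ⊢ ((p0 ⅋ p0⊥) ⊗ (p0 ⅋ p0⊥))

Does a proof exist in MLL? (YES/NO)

Proof tree:
[⊗]  ⊢ ((p0 ⅋ p0⊥) ⊗ (p0 ⅋ p0⊥))
  [⅋]  ⊢ (p0 ⅋ p0⊥)
    [Ax]  ⊢ p0, p0⊥
  [⅋]  ⊢ (p0 ⅋ p0⊥)
    [Ax]  ⊢ p0, p0⊥

Result: YES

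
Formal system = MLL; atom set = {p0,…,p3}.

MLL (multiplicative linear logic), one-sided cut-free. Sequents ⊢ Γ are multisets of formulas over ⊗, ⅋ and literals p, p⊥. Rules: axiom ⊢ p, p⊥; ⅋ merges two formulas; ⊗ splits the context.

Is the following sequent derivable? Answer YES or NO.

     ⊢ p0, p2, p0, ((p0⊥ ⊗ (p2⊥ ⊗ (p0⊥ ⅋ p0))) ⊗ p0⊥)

Derivation trace:
[⊗]  ⊢ p0, p2, p0, ((p0⊥ ⊗ (p2⊥ ⊗ (p0⊥ ⅋ p0))) ⊗ p0⊥)
  [⊗]  ⊢ p0, p2, (p0⊥ ⊗ (p2⊥ ⊗ (p0⊥ ⅋ p0)))
    [Ax]  ⊢ p0, p0⊥
    [⊗]  ⊢ p2, (p2⊥ ⊗ (p0⊥ ⅋ p0))
      [Ax]  ⊢ p2, p2⊥
      [⅋]  ⊢ (p0⊥ ⅋ p0)
        [Ax]  ⊢ p0, p0⊥
  [Ax]  ⊢ p0, p0⊥

Result: YES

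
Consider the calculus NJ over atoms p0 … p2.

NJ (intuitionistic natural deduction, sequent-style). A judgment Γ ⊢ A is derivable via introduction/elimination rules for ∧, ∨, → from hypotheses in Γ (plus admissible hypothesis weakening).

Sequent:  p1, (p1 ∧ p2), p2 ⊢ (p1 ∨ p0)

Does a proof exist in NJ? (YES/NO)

Proof tree:
[∨I₁] p1, (p1 ∧ p2), p2 ⊢ (p1 ∨ p0)
  [Wk] p1, (p1 ∧ p2), p2 ⊢ p1
    [Wk] p1, (p1 ∧ p2) ⊢ p1
      [Ax] p1 ⊢ p1

Result: YES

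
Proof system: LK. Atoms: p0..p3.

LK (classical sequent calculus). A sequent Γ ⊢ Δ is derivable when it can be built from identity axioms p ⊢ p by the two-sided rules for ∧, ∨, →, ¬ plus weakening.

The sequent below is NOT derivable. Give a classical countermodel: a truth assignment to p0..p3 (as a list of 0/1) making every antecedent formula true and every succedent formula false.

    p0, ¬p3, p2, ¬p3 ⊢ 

Enumerate valuations to refute Γ ⊢ Δ:
  v=0000: Γ:[p0=F, ¬p3=T, p2=F, ¬p3=T] Δ:[] refutes=False
  v=0001: Γ:[p0=F, ¬p3=F, p2=F, ¬p3=F] Δ:[] refutes=False
  v=0010: Γ:[p0=F, ¬p3=T, p2=T, ¬p3=T] Δ:[] refutes=False
  v=0011: Γ:[p0=F, ¬p3=F, p2=T, ¬p3=F] Δ:[] refutes=False
  v=0100: Γ:[p0=F, ¬p3=T, p2=F, ¬p3=T] Δ:[] refutes=False
  v=0101: Γ:[p0=F, ¬p3=F, p2=F, ¬p3=F] Δ:[] refutes=False
  v=0110: Γ:[p0=F, ¬p3=T, p2=T, ¬p3=T] Δ:[] refutes=False
  v=0111: Γ:[p0=F, ¬p3=F, p2=T, ¬p3=F] Δ:[] refutes=False
  v=1000: Γ:[p0=T, ¬p3=T, p2=F, ¬p3=T] Δ:[] refutes=False
  v=1001: Γ:[p0=T, ¬p3=F, p2=F, ¬p3=F] Δ:[] refutes=False
  v=1010: Γ:[p0=T, ¬p3=T, p2=T, ¬p3=T] Δ:[] refutes=True  ← countermodel

Result: [1, 0, 1, 0]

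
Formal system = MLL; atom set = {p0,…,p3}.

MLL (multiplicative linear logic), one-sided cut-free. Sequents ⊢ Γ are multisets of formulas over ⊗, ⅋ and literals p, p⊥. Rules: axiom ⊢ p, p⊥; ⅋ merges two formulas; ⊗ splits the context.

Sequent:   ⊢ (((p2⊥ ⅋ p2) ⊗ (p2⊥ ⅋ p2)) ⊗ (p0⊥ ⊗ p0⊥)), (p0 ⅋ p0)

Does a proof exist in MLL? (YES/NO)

Derivation (root first):
[⅋]  ⊢ (((p2⊥ ⅋ p2) ⊗ (p2⊥ ⅋ p2)) ⊗ (p0⊥ ⊗ p0⊥)), (p0 ⅋ p0)
  [⊗]  ⊢ p0, p0, (((p2⊥ ⅋ p2) ⊗ (p2⊥ ⅋ p2)) ⊗ (p0⊥ ⊗ p0⊥))
    [⊗]  ⊢ ((p2⊥ ⅋ p2) ⊗ (p2⊥ ⅋ p2))
      [⅋]  ⊢ (p2⊥ ⅋ p2)
        [Ax]  ⊢ p2, p2⊥
      [⅋]  ⊢ (p2⊥ ⅋ p2)
        [Ax]  ⊢ p2, p2⊥
    [⊗]  ⊢ p0, p0, (p0⊥ ⊗ p0⊥)
      [Ax]  ⊢ p0, p0⊥
      [Ax]  ⊢ p0, p0⊥

Result: YES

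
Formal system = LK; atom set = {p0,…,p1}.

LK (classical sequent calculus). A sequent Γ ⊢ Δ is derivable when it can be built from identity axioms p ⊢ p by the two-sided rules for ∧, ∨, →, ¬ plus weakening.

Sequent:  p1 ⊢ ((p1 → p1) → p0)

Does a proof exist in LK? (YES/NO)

Search for a countermodel by truth-table:
  v=00: Γ:[p1=F] Δ:[((p1 → p1) → p0)=F] refutes=False
  v=01: Γ:[p1=T] Δ:[((p1 → p1) → p0)=F] refutes=True  ← countermodel

Result: NO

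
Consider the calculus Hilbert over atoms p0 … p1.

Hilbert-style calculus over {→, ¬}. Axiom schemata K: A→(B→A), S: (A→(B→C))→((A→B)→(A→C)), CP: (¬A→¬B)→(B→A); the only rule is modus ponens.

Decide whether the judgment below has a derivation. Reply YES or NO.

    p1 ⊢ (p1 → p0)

Search for a countermodel by truth-table:
  v=00: Γ:[p1=F] Δ:[(p1 → p0)=T] refutes=False
  v=01: Γ:[p1=T] Δ:[(p1 → p0)=F] refutes=True  ← countermodel

Result: NO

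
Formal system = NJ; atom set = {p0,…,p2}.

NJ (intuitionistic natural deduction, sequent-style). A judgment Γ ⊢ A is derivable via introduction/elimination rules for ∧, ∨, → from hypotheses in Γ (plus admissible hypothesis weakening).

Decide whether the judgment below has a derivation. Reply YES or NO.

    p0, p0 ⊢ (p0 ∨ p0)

Proof tree:
[∨I₂] p0, p0 ⊢ (p0 ∨ p0)
  [Wk] p0, p0 ⊢ p0
    [Ax] p0 ⊢ p0

Result: YES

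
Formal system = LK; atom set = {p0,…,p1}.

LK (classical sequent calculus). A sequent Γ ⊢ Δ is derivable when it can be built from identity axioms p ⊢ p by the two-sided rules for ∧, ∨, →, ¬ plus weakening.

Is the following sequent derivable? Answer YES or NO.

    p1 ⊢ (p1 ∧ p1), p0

Proof tree:
[WR] p1 ⊢ (p1 ∧ p1), p0
  [∧R] p1 ⊢ (p1 ∧ p1)
    [Ax] p1 ⊢ p1
    [Ax] p1 ⊢ p1

Result: YES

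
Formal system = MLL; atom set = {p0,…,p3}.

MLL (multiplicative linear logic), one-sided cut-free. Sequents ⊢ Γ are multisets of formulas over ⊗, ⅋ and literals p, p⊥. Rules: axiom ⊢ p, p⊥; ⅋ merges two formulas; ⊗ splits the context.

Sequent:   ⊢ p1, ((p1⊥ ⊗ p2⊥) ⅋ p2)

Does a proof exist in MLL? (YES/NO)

Proof tree:
[⅋]  ⊢ p1, ((p1⊥ ⊗ p2⊥) ⅋ p2)
  [⊗]  ⊢ p1, p2, (p1⊥ ⊗ p2⊥)
    [Ax]  ⊢ p1, p1⊥
    [Ax]  ⊢ p2, p2⊥

Result: YES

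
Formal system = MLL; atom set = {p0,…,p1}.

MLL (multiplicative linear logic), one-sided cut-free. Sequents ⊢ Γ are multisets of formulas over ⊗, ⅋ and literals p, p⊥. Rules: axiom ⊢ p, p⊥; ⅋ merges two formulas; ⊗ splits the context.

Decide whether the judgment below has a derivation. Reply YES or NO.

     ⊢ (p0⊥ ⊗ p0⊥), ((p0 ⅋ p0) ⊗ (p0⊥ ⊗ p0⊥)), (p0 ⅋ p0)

Proof tree:
[⅋]  ⊢ (p0⊥ ⊗ p0⊥), ((p0 ⅋ p0) ⊗ (p0⊥ ⊗ p0⊥)), (p0 ⅋ p0)
  [⊗]  ⊢ (p0⊥ ⊗ p0⊥), p0, p0, ((p0 ⅋ p0) ⊗ (p0⊥ ⊗ p0⊥))
    [⅋]  ⊢ (p0⊥ ⊗ p0⊥), (p0 ⅋ p0)
      [⊗]  ⊢ p0, p0, (p0⊥ ⊗ p0⊥)
        [Ax]  ⊢ p0, p0⊥
        [Ax]  ⊢ p0, p0⊥
    [⊗]  ⊢ p0, p0, (p0⊥ ⊗ p0⊥)
      [Ax]  ⊢ p0, p0⊥
      [Ax]  ⊢ p0, p0⊥

Result: YES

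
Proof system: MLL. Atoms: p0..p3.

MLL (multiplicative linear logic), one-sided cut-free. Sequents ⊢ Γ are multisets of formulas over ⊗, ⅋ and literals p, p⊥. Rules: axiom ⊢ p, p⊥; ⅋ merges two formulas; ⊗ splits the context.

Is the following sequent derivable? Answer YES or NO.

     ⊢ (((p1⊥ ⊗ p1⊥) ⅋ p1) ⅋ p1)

Derivation (root first):
[⅋]  ⊢ (((p1⊥ ⊗ p1⊥) ⅋ p1) ⅋ p1)
  [⅋]  ⊢ p1, ((p1⊥ ⊗ p1⊥) ⅋ p1)
    [⊗]  ⊢ p1, p1, (p1⊥ ⊗ p1⊥)
      [Ax]  ⊢ p1, p1⊥
      [Ax]  ⊢ p1, p1⊥

Result: YES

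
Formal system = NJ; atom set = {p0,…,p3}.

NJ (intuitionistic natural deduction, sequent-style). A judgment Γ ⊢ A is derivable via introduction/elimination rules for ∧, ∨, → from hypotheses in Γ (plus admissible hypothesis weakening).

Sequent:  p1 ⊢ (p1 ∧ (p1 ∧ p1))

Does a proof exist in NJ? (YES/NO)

Derivation trace:
[∧I] p1 ⊢ (p1 ∧ (p1 ∧ p1))
  [Ax] p1 ⊢ p1
  [∧I] p1 ⊢ (p1 ∧ p1)
    [Ax] p1 ⊢ p1
    [Ax] p1 ⊢ p1

Result: YES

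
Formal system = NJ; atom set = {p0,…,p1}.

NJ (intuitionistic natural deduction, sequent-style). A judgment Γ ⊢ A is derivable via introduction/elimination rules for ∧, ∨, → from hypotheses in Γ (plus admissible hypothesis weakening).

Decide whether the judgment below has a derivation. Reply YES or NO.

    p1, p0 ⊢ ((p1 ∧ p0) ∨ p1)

Derivation trace:
[∨I₁] p1, p0 ⊢ ((p1 ∧ p0) ∨ p1)
  [∧I] p1, p0 ⊢ (p1 ∧ p0)
    [Ax] p1 ⊢ p1
    [Ax] p0 ⊢ p0

Result: YES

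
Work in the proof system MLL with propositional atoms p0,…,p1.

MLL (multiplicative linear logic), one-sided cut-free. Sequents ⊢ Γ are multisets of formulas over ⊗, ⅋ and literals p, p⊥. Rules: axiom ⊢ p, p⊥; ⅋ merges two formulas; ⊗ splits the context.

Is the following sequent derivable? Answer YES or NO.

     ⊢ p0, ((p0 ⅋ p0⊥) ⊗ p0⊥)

Proof tree:
[⊗]  ⊢ p0, ((p0 ⅋ p0⊥) ⊗ p0⊥)
  [⅋]  ⊢ (p0 ⅋ p0⊥)
    [Ax]  ⊢ p0, p0⊥
  [Ax]  ⊢ p0, p0⊥

Result: YES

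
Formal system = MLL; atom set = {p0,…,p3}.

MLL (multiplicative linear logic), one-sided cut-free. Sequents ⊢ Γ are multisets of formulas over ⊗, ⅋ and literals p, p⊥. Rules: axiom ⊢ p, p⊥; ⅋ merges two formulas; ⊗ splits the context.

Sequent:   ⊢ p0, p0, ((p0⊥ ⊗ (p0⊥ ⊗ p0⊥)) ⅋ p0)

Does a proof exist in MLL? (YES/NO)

Derivation (root first):
[⅋]  ⊢ p0, p0, ((p0⊥ ⊗ (p0⊥ ⊗ p0⊥)) ⅋ p0)
  [⊗]  ⊢ p0, p0, p0, (p0⊥ ⊗ (p0⊥ ⊗ p0⊥))
    [Ax]  ⊢ p0, p0⊥
    [⊗]  ⊢ p0, p0, (p0⊥ ⊗ p0⊥)
      [Ax]  ⊢ p0, p0⊥
      [Ax]  ⊢ p0, p0⊥

Result: YES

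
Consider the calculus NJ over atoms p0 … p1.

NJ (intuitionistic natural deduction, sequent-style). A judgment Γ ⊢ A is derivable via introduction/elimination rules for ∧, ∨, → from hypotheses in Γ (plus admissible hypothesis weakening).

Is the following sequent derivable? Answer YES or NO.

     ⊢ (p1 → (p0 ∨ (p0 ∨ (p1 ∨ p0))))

Derivation (root first):
[→I]  ⊢ (p1 → (p0 ∨ (p0 ∨ (p1 ∨ p0))))
  [∨I₂] p1 ⊢ (p0 ∨ (p0 ∨ (p1 ∨ p0)))
    [∨I₂] p1 ⊢ (p0 ∨ (p1 ∨ p0))
      [∨I₁] p1 ⊢ (p1 ∨ p0)
        [Ax] p1 ⊢ p1

Result: YES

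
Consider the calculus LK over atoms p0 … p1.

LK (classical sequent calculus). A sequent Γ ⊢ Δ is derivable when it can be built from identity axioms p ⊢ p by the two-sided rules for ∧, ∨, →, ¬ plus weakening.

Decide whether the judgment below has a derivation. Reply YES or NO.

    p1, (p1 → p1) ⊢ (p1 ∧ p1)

Derivation (root first):
[∧R] p1, (p1 → p1) ⊢ (p1 ∧ p1)
  [Ax] p1 ⊢ p1
  [→L] p1, (p1 → p1) ⊢ p1
    [Ax] p1 ⊢ p1
    [Ax] p1 ⊢ p1

Result: YES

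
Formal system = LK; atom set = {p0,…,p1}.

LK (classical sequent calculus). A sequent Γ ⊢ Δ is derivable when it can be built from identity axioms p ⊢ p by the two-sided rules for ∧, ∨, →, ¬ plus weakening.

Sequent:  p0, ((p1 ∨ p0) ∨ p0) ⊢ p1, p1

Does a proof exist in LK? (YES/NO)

Enumerate valuations to refute Γ ⊢ Δ:
  v=00: Γ:[p0=F, ((p1 ∨ p0) ∨ p0)=F] Δ:[p1=F, p1=F] refutes=False
  v=01: Γ:[p0=F, ((p1 ∨ p0) ∨ p0)=T] Δ:[p1=T, p1=T] refutes=False
  v=10: Γ:[p0=T, ((p1 ∨ p0) ∨ p0)=T] Δ:[p1=F, p1=F] refutes=True  ← countermodel

Result: NO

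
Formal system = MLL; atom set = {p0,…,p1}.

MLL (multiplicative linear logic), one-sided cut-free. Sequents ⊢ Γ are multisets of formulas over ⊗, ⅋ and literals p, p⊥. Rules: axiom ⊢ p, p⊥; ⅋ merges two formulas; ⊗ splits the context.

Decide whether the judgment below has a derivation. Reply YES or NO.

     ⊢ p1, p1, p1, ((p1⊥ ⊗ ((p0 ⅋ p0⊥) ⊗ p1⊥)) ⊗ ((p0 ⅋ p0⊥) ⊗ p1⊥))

Derivation (root first):
[⊗]  ⊢ p1, p1, p1, ((p1⊥ ⊗ ((p0 ⅋ p0⊥) ⊗ p1⊥)) ⊗ ((p0 ⅋ p0⊥) ⊗ p1⊥))
  [⊗]  ⊢ p1, p1, (p1⊥ ⊗ ((p0 ⅋ p0⊥) ⊗ p1⊥))
    [Ax]  ⊢ p1, p1⊥
    [⊗]  ⊢ p1, ((p0 ⅋ p0⊥) ⊗ p1⊥)
      [⅋]  ⊢ (p0 ⅋ p0⊥)
        [Ax]  ⊢ p0, p0⊥
      [Ax]  ⊢ p1, p1⊥
  [⊗]  ⊢ p1, ((p0 ⅋ p0⊥) ⊗ p1⊥)
    [⅋]  ⊢ (p0 ⅋ p0⊥)
      [Ax]  ⊢ p0, p0⊥
    [Ax]  ⊢ p1, p1⊥

Result: YES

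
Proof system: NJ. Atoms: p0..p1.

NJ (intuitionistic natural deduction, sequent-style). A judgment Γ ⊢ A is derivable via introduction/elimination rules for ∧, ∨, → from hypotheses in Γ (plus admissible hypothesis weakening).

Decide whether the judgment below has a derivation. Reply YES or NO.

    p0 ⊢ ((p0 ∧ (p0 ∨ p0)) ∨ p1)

Proof tree:
[∨I₁] p0 ⊢ ((p0 ∧ (p0 ∨ p0)) ∨ p1)
  [∧I] p0 ⊢ (p0 ∧ (p0 ∨ p0))
    [Ax] p0 ⊢ p0
    [∨I₂] p0 ⊢ (p0 ∨ p0)
      [Ax] p0 ⊢ p0

Result: YES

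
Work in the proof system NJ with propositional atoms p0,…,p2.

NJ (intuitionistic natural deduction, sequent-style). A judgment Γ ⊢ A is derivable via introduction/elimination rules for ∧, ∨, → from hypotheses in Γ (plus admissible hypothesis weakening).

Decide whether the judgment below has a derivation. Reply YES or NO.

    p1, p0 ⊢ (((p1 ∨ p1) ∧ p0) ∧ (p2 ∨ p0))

Derivation (root first):
[∧I] p1, p0 ⊢ (((p1 ∨ p1) ∧ p0) ∧ (p2 ∨ p0))
  [∧I] p1, p0 ⊢ ((p1 ∨ p1) ∧ p0)
    [∨I₂] p1 ⊢ (p1 ∨ p1)
      [Ax] p1 ⊢ p1
    [Ax] p0 ⊢ p0
  [∨I₂] p0 ⊢ (p2 ∨ p0)
    [Ax] p0 ⊢ p0

Result: YES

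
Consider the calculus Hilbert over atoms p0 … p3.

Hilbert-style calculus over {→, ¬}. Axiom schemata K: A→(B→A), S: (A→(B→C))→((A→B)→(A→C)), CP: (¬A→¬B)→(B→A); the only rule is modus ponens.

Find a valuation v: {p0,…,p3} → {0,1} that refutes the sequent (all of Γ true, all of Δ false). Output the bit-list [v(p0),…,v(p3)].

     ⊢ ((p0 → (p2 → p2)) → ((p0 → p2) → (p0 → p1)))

Enumerate valuations to refute Γ ⊢ Δ:
  v=0000: Γ:[] Δ:[((p0 → (p2 → p2)) → ((p0 → p2) → (p0 → p1)))=T] refutes=False
  v=0001: Γ:[] Δ:[((p0 → (p2 → p2)) → ((p0 → p2) → (p0 → p1)))=T] refutes=False
  v=0010: Γ:[] Δ:[((p0 → (p2 → p2)) → ((p0 → p2) → (p0 → p1)))=T] refutes=False
  v=0011: Γ:[] Δ:[((p0 → (p2 → p2)) → ((p0 → p2) → (p0 → p1)))=T] refutes=False
  v=0100: Γ:[] Δ:[((p0 → (p2 → p2)) → ((p0 → p2) → (p0 → p1)))=T] refutes=False
  v=0101: Γ:[] Δ:[((p0 → (p2 → p2)) → ((p0 → p2) → (p0 → p1)))=T] refutes=False
  v=0110: Γ:[] Δ:[((p0 → (p2 → p2)) → ((p0 → p2) → (p0 → p1)))=T] refutes=False
  v=0111: Γ:[] Δ:[((p0 → (p2 → p2)) → ((p0 → p2) → (p0 → p1)))=T] refutes=False
  v=1000: Γ:[] Δ:[((p0 → (p2 → p2)) → ((p0 → p2) → (p0 → p1)))=T] refutes=False
  v=1001: Γ:[] Δ:[((p0 → (p2 → p2)) → ((p0 → p2) → (p0 → p1)))=T] refutes=False
  v=1010: Γ:[] Δ:[((p0 → (p2 → p2)) → ((p0 → p2) → (p0 → p1)))=F] refutes=True  ← countermodel

Result: [1, 0, 1, 0]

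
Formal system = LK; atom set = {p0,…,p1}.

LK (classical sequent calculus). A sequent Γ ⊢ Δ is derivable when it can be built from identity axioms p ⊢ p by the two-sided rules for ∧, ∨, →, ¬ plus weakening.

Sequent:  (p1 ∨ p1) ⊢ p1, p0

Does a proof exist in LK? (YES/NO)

Proof tree:
[∨L] (p1 ∨ p1) ⊢ p1, p0
  [Ax] p1 ⊢ p1
  [WR] p1 ⊢ p1, p0
    [Ax] p1 ⊢ p1

Result: YES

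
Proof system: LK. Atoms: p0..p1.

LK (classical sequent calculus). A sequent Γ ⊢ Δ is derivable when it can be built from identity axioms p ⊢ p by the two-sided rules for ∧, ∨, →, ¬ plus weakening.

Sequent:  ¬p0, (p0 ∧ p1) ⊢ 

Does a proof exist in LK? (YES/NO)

Derivation (root first):
[∧L] ¬p0, (p0 ∧ p1) ⊢ 
  [¬L] p0, p1, ¬p0 ⊢ 
    [WL] p0, p1 ⊢ p0
      [Ax] p0 ⊢ p0

Result: YES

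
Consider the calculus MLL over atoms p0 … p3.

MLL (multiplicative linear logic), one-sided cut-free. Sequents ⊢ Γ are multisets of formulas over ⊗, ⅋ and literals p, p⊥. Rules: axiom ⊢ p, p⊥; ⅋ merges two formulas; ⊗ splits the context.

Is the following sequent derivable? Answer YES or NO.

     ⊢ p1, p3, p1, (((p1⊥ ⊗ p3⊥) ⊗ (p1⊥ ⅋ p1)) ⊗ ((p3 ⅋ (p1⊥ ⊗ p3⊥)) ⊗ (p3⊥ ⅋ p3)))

Derivation (root first):
[⊗]  ⊢ p1, p3, p1, (((p1⊥ ⊗ p3⊥) ⊗ (p1⊥ ⅋ p1)) ⊗ ((p3 ⅋ (p1⊥ ⊗ p3⊥)) ⊗ (p3⊥ ⅋ p3)))
  [⊗]  ⊢ p1, p3, ((p1⊥ ⊗ p3⊥) ⊗ (p1⊥ ⅋ p1))
    [⊗]  ⊢ p1, p3, (p1⊥ ⊗ p3⊥)
      [Ax]  ⊢ p1, p1⊥
      [Ax]  ⊢ p3, p3⊥
    [⅋]  ⊢ (p1⊥ ⅋ p1)
      [Ax]  ⊢ p1, p1⊥
  [⊗]  ⊢ p1, ((p3 ⅋ (p1⊥ ⊗ p3⊥)) ⊗ (p3⊥ ⅋ p3))
    [⅋]  ⊢ p1, (p3 ⅋ (p1⊥ ⊗ p3⊥))
      [⊗]  ⊢ p1, p3, (p1⊥ ⊗ p3⊥)
        [Ax]  ⊢ p1, p1⊥
        [Ax]  ⊢ p3, p3⊥
    [⅋]  ⊢ (p3⊥ ⅋ p3)
      [Ax]  ⊢ p3, p3⊥

Result: YES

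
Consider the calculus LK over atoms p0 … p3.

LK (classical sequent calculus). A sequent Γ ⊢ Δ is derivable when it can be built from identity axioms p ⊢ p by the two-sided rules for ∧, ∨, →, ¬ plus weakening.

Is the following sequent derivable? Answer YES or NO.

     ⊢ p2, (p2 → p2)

Derivation (root first):
[→R]  ⊢ p2, (p2 → p2)
  [WR] p2 ⊢ p2, p2
    [Ax] p2 ⊢ p2

Result: YES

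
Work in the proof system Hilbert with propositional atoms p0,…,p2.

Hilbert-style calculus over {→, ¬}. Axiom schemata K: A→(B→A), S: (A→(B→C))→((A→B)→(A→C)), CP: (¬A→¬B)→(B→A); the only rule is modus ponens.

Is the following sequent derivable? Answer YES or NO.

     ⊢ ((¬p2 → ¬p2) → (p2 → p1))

Search for a countermodel by truth-table:
  v=000: Γ:[] Δ:[((¬p2 → ¬p2) → (p2 → p1))=T] refutes=False
  v=001: Γ:[] Δ:[((¬p2 → ¬p2) → (p2 → p1))=F] refutes=True  ← countermodel

Result: NO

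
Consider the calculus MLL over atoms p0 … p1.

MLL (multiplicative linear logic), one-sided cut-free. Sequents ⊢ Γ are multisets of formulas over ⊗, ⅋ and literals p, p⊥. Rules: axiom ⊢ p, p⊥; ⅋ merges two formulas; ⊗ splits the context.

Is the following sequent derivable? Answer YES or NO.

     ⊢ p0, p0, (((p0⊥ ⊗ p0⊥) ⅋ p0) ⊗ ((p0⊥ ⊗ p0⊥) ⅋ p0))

Proof tree:
[⊗]  ⊢ p0, p0, (((p0⊥ ⊗ p0⊥) ⅋ p0) ⊗ ((p0⊥ ⊗ p0⊥) ⅋ p0))
  [⅋]  ⊢ p0, ((p0⊥ ⊗ p0⊥) ⅋ p0)
    [⊗]  ⊢ p0, p0, (p0⊥ ⊗ p0⊥)
      [Ax]  ⊢ p0, p0⊥
      [Ax]  ⊢ p0, p0⊥
  [⅋]  ⊢ p0, ((p0⊥ ⊗ p0⊥) ⅋ p0)
    [⊗]  ⊢ p0, p0, (p0⊥ ⊗ p0⊥)
      [Ax]  ⊢ p0, p0⊥
      [Ax]  ⊢ p0, p0⊥

Result: YES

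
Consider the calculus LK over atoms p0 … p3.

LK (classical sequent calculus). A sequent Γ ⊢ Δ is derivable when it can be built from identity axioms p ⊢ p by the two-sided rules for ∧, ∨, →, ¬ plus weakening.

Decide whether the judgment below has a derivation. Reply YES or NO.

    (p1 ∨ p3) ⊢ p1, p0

Search for a countermodel by truth-table:
  v=0000: Γ:[(p1 ∨ p3)=F] Δ:[p1=F, p0=F] refutes=False
  v=0001: Γ:[(p1 ∨ p3)=T] Δ:[p1=F, p0=F] refutes=True  ← countermodel

Result: NO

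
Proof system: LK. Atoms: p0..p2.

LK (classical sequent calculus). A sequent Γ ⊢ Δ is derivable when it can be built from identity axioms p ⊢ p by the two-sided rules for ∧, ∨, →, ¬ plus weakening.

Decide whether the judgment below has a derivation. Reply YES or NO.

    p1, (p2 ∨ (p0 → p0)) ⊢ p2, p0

Truth-table refutation:
  v=000: Γ:[p1=F, (p2 ∨ (p0 → p0))=T] Δ:[p2=F, p0=F] refutes=False
  v=001: Γ:[p1=F, (p2 ∨ (p0 → p0))=T] Δ:[p2=T, p0=F] refutes=False
  v=010: Γ:[p1=T, (p2 ∨ (p0 → p0))=T] Δ:[p2=F, p0=F] refutes=True  ← countermodel

Result: NO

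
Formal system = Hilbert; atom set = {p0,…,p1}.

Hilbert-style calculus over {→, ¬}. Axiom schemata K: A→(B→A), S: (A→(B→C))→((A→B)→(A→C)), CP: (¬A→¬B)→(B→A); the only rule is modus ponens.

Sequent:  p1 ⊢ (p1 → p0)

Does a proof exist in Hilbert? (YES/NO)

Truth-table refutation:
  v=00: Γ:[p1=F] Δ:[(p1 → p0)=T] refutes=False
  v=01: Γ:[p1=T] Δ:[(p1 → p0)=F] refutes=True  ← countermodel

Result: NO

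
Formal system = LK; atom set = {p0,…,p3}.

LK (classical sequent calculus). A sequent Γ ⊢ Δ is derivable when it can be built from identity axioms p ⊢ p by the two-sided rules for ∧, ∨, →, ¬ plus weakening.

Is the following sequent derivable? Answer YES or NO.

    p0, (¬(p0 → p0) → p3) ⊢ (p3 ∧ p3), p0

Derivation trace:
[→L] p0, (¬(p0 → p0) → p3) ⊢ (p3 ∧ p3), p0
  [¬R] p0 ⊢ p0, ¬(p0 → p0)
    [→L] p0, (p0 → p0) ⊢ p0
      [Ax] p0 ⊢ p0
      [Ax] p0 ⊢ p0
  [∧R] p3 ⊢ (p3 ∧ p3)
    [Ax] p3 ⊢ p3
    [Ax] p3 ⊢ p3

Result: YES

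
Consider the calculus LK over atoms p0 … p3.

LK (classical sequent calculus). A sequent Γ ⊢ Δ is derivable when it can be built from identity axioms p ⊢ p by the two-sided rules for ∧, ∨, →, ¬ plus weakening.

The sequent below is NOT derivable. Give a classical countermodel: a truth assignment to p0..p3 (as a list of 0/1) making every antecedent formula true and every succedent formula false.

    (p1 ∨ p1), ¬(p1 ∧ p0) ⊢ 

Enumerate valuations to refute Γ ⊢ Δ:
  v=0000: Γ:[(p1 ∨ p1)=F, ¬(p1 ∧ p0)=T] Δ:[] refutes=False
  v=0001: Γ:[(p1 ∨ p1)=F, ¬(p1 ∧ p0)=T] Δ:[] refutes=False
  v=0010: Γ:[(p1 ∨ p1)=F, ¬(p1 ∧ p0)=T] Δ:[] refutes=False
  v=0011: Γ:[(p1 ∨ p1)=F, ¬(p1 ∧ p0)=T] Δ:[] refutes=False
  v=0100: Γ:[(p1 ∨ p1)=T, ¬(p1 ∧ p0)=T] Δ:[] refutes=True  ← countermodel

Result: [0, 1, 0, 0]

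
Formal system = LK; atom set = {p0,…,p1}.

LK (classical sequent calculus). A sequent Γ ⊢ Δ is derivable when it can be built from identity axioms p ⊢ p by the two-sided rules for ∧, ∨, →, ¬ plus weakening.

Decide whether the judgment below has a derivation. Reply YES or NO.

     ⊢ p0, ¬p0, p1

Derivation trace:
[WR]  ⊢ p0, ¬p0, p1
  [¬R]  ⊢ p0, ¬p0
    [Ax] p0 ⊢ p0

Result: YES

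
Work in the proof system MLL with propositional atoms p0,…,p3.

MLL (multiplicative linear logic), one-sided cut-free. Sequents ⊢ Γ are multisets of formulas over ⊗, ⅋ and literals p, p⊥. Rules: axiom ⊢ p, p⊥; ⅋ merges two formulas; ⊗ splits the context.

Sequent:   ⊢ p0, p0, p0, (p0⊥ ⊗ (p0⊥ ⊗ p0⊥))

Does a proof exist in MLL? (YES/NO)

Derivation (root first):
[⊗]  ⊢ p0, p0, p0, (p0⊥ ⊗ (p0⊥ ⊗ p0⊥))
  [Ax]  ⊢ p0, p0⊥
  [⊗]  ⊢ p0, p0, (p0⊥ ⊗ p0⊥)
    [Ax]  ⊢ p0, p0⊥
    [Ax]  ⊢ p0, p0⊥

Result: YES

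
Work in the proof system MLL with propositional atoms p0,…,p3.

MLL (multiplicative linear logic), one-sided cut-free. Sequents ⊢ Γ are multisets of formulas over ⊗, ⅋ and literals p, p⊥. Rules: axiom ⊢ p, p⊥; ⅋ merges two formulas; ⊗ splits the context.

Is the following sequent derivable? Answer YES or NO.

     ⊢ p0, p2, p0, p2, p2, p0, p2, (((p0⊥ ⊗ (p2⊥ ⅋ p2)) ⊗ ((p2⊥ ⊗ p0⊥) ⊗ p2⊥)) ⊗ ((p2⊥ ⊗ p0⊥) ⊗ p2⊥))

Proof tree:
[⊗]  ⊢ p0, p2, p0, p2, p2, p0, p2, (((p0⊥ ⊗ (p2⊥ ⅋ p2)) ⊗ ((p2⊥ ⊗ p0⊥) ⊗ p2⊥)) ⊗ ((p2⊥ ⊗ p0⊥) ⊗ p2⊥))
  [⊗]  ⊢ p0, p2, p0, p2, ((p0⊥ ⊗ (p2⊥ ⅋ p2)) ⊗ ((p2⊥ ⊗ p0⊥) ⊗ p2⊥))
    [⊗]  ⊢ p0, (p0⊥ ⊗ (p2⊥ ⅋ p2))
      [Ax]  ⊢ p0, p0⊥
      [⅋]  ⊢ (p2⊥ ⅋ p2)
        [Ax]  ⊢ p2, p2⊥
    [⊗]  ⊢ p2, p0, p2, ((p2⊥ ⊗ p0⊥) ⊗ p2⊥)
      [⊗]  ⊢ p2, p0, (p2⊥ ⊗ p0⊥)
        [Ax]  ⊢ p2, p2⊥
        [Ax]  ⊢ p0, p0⊥
      [Ax]  ⊢ p2, p2⊥
  [⊗]  ⊢ p2, p0, p2, ((p2⊥ ⊗ p0⊥) ⊗ p2⊥)
    [⊗]  ⊢ p2, p0, (p2⊥ ⊗ p0⊥)
      [Ax]  ⊢ p2, p2⊥
      [Ax]  ⊢ p0, p0⊥
    [Ax]  ⊢ p2, p2⊥

Result: YES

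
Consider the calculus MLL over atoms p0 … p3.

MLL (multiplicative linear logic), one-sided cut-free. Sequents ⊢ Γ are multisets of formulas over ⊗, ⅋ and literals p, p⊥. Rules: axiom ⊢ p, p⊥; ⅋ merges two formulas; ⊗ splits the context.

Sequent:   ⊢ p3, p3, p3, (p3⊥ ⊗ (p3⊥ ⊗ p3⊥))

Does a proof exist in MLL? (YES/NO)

Derivation (root first):
[⊗]  ⊢ p3, p3, p3, (p3⊥ ⊗ (p3⊥ ⊗ p3⊥))
  [Ax]  ⊢ p3, p3⊥
  [⊗]  ⊢ p3, p3, (p3⊥ ⊗ p3⊥)
    [Ax]  ⊢ p3, p3⊥
    [Ax]  ⊢ p3, p3⊥

Result: YES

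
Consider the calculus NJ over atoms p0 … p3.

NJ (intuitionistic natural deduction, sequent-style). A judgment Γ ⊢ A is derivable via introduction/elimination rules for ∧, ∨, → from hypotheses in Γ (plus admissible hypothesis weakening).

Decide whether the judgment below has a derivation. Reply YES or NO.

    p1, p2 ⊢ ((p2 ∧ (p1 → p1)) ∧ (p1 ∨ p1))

Derivation (root first):
[∧I] p1, p2 ⊢ ((p2 ∧ (p1 → p1)) ∧ (p1 ∨ p1))
  [∧I] p2 ⊢ (p2 ∧ (p1 → p1))
    [Ax] p2 ⊢ p2
    [→I]  ⊢ (p1 → p1)
      [Ax] p1 ⊢ p1
  [∨I₁] p1 ⊢ (p1 ∨ p1)
    [Ax] p1 ⊢ p1

Result: YES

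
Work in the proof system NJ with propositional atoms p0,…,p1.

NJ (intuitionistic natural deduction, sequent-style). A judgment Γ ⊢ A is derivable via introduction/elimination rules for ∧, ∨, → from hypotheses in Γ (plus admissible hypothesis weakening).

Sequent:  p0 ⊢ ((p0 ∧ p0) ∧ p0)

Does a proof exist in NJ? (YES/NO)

Proof tree:
[∧I] p0 ⊢ ((p0 ∧ p0) ∧ p0)
  [∧I] p0 ⊢ (p0 ∧ p0)
    [Ax] p0 ⊢ p0
    [Ax] p0 ⊢ p0
  [Ax] p0 ⊢ p0

Result: YES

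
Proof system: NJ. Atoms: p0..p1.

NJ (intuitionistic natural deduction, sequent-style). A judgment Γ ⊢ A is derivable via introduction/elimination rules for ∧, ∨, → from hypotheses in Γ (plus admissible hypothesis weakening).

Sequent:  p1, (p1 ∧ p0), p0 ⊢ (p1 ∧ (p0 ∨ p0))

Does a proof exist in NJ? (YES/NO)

Derivation (root first):
[∧I] p1, (p1 ∧ p0), p0 ⊢ (p1 ∧ (p0 ∨ p0))
  [Wk] p1, p1, (p1 ∧ p0) ⊢ p1
    [Wk] p1, p1 ⊢ p1
      [Ax] p1 ⊢ p1
  [∨I₁] p0 ⊢ (p0 ∨ p0)
    [Ax] p0 ⊢ p0

Result: YES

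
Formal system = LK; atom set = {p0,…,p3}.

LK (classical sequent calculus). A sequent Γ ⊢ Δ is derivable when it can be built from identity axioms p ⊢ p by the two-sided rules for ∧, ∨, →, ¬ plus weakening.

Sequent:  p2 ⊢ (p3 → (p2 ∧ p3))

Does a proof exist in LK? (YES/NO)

Proof tree:
[→R] p2 ⊢ (p3 → (p2 ∧ p3))
  [∧R] p2, p3 ⊢ (p2 ∧ p3)
    [Ax] p2 ⊢ p2
    [Ax] p3 ⊢ p3

Result: YES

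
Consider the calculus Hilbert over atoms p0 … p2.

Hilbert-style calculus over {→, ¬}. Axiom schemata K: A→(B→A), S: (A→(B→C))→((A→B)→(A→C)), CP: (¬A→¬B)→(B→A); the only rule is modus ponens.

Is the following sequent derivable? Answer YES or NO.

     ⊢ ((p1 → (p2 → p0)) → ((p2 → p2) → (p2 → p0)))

Enumerate valuations to refute Γ ⊢ Δ:
  v=000: Γ:[] Δ:[((p1 → (p2 → p0)) → ((p2 → p2) → (p2 → p0)))=T] refutes=False
  v=001: Γ:[] Δ:[((p1 → (p2 → p0)) → ((p2 → p2) → (p2 → p0)))=F] refutes=True  ← countermodel

Result: NO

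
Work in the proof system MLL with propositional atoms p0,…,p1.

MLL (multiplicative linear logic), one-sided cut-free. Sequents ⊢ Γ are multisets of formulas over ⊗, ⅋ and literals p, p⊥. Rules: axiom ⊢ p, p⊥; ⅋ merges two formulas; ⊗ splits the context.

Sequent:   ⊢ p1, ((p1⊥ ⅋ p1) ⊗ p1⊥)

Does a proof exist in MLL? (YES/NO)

Derivation trace:
[⊗]  ⊢ p1, ((p1⊥ ⅋ p1) ⊗ p1⊥)
  [⅋]  ⊢ (p1⊥ ⅋ p1)
    [Ax]  ⊢ p1, p1⊥
  [Ax]  ⊢ p1, p1⊥

Result: YES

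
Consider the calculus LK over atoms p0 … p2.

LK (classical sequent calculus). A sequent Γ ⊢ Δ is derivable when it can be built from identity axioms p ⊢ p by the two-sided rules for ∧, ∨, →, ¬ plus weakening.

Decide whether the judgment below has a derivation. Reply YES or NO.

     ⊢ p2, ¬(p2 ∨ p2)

Derivation (root first):
[¬R]  ⊢ p2, ¬(p2 ∨ p2)
  [∨L] (p2 ∨ p2) ⊢ p2
    [Ax] p2 ⊢ p2
    [Ax] p2 ⊢ p2

Result: YES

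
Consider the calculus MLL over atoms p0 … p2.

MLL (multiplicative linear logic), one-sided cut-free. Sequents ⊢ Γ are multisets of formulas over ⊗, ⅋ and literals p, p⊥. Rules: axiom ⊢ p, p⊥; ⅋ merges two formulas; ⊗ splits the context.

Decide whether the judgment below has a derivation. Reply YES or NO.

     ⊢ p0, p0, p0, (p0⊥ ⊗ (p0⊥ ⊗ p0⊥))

Derivation (root first):
[⊗]  ⊢ p0, p0, p0, (p0⊥ ⊗ (p0⊥ ⊗ p0⊥))
  [Ax]  ⊢ p0, p0⊥
  [⊗]  ⊢ p0, p0, (p0⊥ ⊗ p0⊥)
    [Ax]  ⊢ p0, p0⊥
    [Ax]  ⊢ p0, p0⊥

Result: YES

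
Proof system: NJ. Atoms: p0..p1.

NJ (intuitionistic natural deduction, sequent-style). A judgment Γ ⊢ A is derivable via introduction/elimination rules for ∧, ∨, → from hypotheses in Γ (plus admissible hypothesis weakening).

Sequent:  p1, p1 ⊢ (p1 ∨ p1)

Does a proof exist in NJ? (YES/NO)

Derivation (root first):
[Wk] p1, p1 ⊢ (p1 ∨ p1)
  [∨I₁] p1 ⊢ (p1 ∨ p1)
    [Ax] p1 ⊢ p1

Result: YES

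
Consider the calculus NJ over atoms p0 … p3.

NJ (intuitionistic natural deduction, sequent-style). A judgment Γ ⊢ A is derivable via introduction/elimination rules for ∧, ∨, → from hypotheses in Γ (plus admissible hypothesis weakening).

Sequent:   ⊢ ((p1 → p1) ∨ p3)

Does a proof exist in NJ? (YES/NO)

Derivation trace:
[∨I₁]  ⊢ ((p1 → p1) ∨ p3)
  [→I]  ⊢ (p1 → p1)
    [Ax] p1 ⊢ p1

Result: YES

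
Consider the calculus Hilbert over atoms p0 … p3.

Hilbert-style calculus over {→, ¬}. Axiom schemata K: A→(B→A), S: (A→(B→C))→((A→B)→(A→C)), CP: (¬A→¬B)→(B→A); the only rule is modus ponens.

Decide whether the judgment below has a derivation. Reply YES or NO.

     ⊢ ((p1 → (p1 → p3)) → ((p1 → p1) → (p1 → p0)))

Search for a countermodel by truth-table:
  v=0000: Γ:[] Δ:[((p1 → (p1 → p3)) → ((p1 → p1) → (p1 → p0)))=T] refutes=False
  v=0001: Γ:[] Δ:[((p1 → (p1 → p3)) → ((p1 → p1) → (p1 → p0)))=T] refutes=False
  v=0010: Γ:[] Δ:[((p1 → (p1 → p3)) → ((p1 → p1) → (p1 → p0)))=T] refutes=False
  v=0011: Γ:[] Δ:[((p1 → (p1 → p3)) → ((p1 → p1) → (p1 → p0)))=T] refutes=False
  v=0100: Γ:[] Δ:[((p1 → (p1 → p3)) → ((p1 → p1) → (p1 → p0)))=T] refutes=False
  v=0101: Γ:[] Δ:[((p1 → (p1 → p3)) → ((p1 → p1) → (p1 → p0)))=F] refutes=True  ← countermodel

Result: NO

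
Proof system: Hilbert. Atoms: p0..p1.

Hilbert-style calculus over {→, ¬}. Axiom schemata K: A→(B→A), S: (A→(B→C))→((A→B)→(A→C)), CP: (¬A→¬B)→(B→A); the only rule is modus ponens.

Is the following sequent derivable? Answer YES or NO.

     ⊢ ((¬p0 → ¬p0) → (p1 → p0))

Search for a countermodel by truth-table:
  v=00: Γ:[] Δ:[((¬p0 → ¬p0) → (p1 → p0))=T] refutes=False
  v=01: Γ:[] Δ:[((¬p0 → ¬p0) → (p1 → p0))=F] refutes=True  ← countermodel

Result: NO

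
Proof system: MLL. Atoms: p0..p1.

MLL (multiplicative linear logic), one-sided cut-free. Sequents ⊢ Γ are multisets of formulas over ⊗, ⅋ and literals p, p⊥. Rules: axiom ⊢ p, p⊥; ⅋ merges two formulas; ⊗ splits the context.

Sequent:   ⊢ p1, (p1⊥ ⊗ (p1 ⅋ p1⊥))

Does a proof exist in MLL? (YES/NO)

Proof tree:
[⊗]  ⊢ p1, (p1⊥ ⊗ (p1 ⅋ p1⊥))
  [Ax]  ⊢ p1, p1⊥
  [⅋]  ⊢ (p1 ⅋ p1⊥)
    [Ax]  ⊢ p1, p1⊥

Result: YES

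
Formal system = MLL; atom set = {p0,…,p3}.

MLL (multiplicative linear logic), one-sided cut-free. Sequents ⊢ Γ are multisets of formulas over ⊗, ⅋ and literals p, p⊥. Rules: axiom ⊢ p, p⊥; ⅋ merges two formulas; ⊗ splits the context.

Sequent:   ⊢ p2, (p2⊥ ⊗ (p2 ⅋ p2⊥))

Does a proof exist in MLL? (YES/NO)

Derivation trace:
[⊗]  ⊢ p2, (p2⊥ ⊗ (p2 ⅋ p2⊥))
  [Ax]  ⊢ p2, p2⊥
  [⅋]  ⊢ (p2 ⅋ p2⊥)
    [Ax]  ⊢ p2, p2⊥

Result: YES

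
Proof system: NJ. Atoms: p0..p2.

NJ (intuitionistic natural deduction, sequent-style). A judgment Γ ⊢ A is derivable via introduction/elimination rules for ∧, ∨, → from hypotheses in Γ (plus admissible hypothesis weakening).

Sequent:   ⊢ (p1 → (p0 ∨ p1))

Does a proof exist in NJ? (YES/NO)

Derivation trace:
[→I]  ⊢ (p1 → (p0 ∨ p1))
  [∨I₂] p1 ⊢ (p0 ∨ p1)
    [Ax] p1 ⊢ p1

Result: YES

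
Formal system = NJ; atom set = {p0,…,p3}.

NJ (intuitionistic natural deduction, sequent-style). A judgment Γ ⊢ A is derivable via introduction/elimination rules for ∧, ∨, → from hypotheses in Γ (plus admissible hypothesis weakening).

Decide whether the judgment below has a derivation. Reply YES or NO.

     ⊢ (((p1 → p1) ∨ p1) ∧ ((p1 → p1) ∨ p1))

Derivation trace:
[∧I]  ⊢ (((p1 → p1) ∨ p1) ∧ ((p1 → p1) ∨ p1))
  [∨I₁]  ⊢ ((p1 → p1) ∨ p1)
    [→I]  ⊢ (p1 → p1)
      [Ax] p1 ⊢ p1
  [∨I₁]  ⊢ ((p1 → p1) ∨ p1)
    [→I]  ⊢ (p1 → p1)
      [Ax] p1 ⊢ p1

Result: YES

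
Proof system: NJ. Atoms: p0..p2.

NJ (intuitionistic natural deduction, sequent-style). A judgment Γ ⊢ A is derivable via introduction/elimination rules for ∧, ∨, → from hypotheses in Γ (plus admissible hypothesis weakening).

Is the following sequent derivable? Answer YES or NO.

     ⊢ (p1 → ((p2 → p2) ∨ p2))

Proof tree:
[→I]  ⊢ (p1 → ((p2 → p2) ∨ p2))
  [∨I₁] p1 ⊢ ((p2 → p2) ∨ p2)
    [Wk] p1 ⊢ (p2 → p2)
      [→I]  ⊢ (p2 → p2)
        [Ax] p2 ⊢ p2

Result: YES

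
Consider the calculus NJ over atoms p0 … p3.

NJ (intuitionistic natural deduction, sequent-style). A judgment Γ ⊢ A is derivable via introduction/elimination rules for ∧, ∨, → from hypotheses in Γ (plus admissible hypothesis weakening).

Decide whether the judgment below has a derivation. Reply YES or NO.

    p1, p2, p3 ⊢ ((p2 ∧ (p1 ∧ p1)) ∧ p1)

Proof tree:
[∧I] p1, p2, p3 ⊢ ((p2 ∧ (p1 ∧ p1)) ∧ p1)
  [∧I] p1, p2, p3 ⊢ (p2 ∧ (p1 ∧ p1))
    [Ax] p2 ⊢ p2
    [∧I] p1, p3 ⊢ (p1 ∧ p1)
      [Wk] p1, p3 ⊢ p1
        [Ax] p1 ⊢ p1
      [Ax] p1 ⊢ p1
  [Ax] p1 ⊢ p1

Result: YES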